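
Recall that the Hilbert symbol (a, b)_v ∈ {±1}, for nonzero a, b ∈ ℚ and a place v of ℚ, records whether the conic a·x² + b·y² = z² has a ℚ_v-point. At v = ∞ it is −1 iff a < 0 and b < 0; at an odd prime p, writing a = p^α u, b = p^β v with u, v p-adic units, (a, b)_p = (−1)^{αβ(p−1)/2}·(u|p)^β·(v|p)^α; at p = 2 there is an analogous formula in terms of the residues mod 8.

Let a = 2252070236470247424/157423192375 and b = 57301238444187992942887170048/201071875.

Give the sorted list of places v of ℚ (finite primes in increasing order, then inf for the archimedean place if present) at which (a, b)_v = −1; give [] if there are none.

[2, 19, 37, 41]

(a, b) ≡ (94827670, 67445) mod (ℚ^×)²; places V = {2, 3, 5, 7, 11, 17, 19, 23, 37, 41, 47, ∞}.
(a,b)_47: α=-1, u≡22; β=-1, v≡37 (mod 47); (22|47)=-1, (37|47)=+1; sign (−1)^1·-1^-1·+1^-1 = +1.
(a,b)_19: α=1, u≡12; β=2, v≡3 (mod 19); (12|19)=-1, (3|19)=-1; sign (−1)^0·-1^2·-1^1 = -1.
(a,b)_11: α=2, u≡5; β=4, v≡3 (mod 11); (5|11)=+1, (3|11)=+1; sign (−1)^0·+1^4·+1^2 = +1.
(a,b)_41: α=1, u≡7; β=3, v≡40 (mod 41); (7|41)=-1, (40|41)=+1; sign (−1)^0·-1^3·+1^1 = -1.
(a,b)_17: α=0, u≡2; β=2, v≡5 (mod 17); (2|17)=+1, (5|17)=-1; sign (−1)^0·+1^2·-1^0 = +1.
(a,b)_2: α=17, β=12; u≡3, v≡5 (mod 8); ε(u)ε(v)=1·0, αω(v)=17·1, βω(u)=12·1; sum ≡ 1  ⇒  -1.
(a,b)_7: α=3, u≡2; β=3, v≡6 (mod 7); (2|7)=+1, (6|7)=-1; sign (−1)^1·+1^3·-1^3 = +1.
(a,b)_23: α=-2, u≡12; β=0, v≡12 (mod 23); (12|23)=+1, (12|23)=+1; sign (−1)^0·+1^0·+1^-2 = +1.
(a,b)_∞: sgn(94827670)=+, sgn(67445)=+, so +1.
(a,b)_5: α=-3, u≡1; β=-5, v≡1 (mod 5); (1|5)=+1, (1|5)=+1; sign (−1)^0·+1^-5·+1^-3 = +1.
(a,b)_37: α=-3, u≡8; β=-2, v≡19 (mod 37); (8|37)=-1, (19|37)=-1; sign (−1)^0·-1^-2·-1^-3 = -1.
(a,b)_3: α=12, u≡1; β=18, v≡2 (mod 3); (1|3)=+1, (2|3)=-1; sign (−1)^0·+1^18·-1^12 = +1.
|Ram(94827670, 67445)| = 4, even; anisotropic at {2, 19, 37, 41}.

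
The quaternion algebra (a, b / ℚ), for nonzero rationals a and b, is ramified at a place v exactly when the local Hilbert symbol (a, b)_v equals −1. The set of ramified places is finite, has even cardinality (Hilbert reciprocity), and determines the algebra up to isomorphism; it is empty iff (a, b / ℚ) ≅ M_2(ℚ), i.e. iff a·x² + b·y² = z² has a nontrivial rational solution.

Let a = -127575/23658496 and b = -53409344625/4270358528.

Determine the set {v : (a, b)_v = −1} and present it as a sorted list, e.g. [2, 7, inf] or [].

(a, b) ≡ (-7, -130) mod (ℚ^×)²; places V = {2, 3, 5, 7, 13, 19, ∞}.
(a,b)_19: α=-2, u≡2; β=-4, v≡14 (mod 19); (2|19)=-1, (14|19)=-1; sign (−1)^0·-1^-4·-1^-2 = +1.
(a,b)_3: α=6, u≡2; β=4, v≡2 (mod 3); (2|3)=-1, (2|3)=-1; sign (−1)^0·-1^4·-1^6 = +1.
(a,b)_∞: sgn(-7)=−, sgn(-130)=−, so -1.
(a,b)_5: α=2, u≡2; β=3, v≡1 (mod 5); (2|5)=-1, (1|5)=+1; sign (−1)^0·-1^3·+1^2 = -1.
(a,b)_2: α=-16, β=-15; u≡1, v≡7 (mod 8); ε(u)ε(v)=0·1, αω(v)=-16·0, βω(u)=-15·0; sum ≡ 0  ⇒  +1.
(a,b)_13: α=0, u≡5; β=3, v≡10 (mod 13); (5|13)=-1, (10|13)=+1; sign (−1)^0·-1^3·+1^0 = -1.
(a,b)_7: α=1, u≡3; β=4, v≡5 (mod 7); (3|7)=-1, (5|7)=-1; sign (−1)^0·-1^4·-1^1 = -1.
Ram(-7, -130) = {5, 7, 13, ∞}; no ℚ_5-point on the conic.

[5, 7, 13, inf]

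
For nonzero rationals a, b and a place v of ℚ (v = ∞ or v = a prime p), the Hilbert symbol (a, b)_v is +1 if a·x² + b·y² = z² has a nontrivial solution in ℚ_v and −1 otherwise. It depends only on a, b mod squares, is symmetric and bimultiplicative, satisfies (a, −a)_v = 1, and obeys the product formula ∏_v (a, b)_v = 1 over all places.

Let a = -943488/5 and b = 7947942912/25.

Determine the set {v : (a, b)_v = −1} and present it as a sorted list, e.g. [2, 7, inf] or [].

[5, 13]

(a, b) ≡ (-910, 7) mod (ℚ^×)²; places V = {2, 3, 5, 7, 13, ∞}.
(a,b)_5: α=-1, u≡2; β=-2, v≡2 (mod 5); (2|5)=-1, (2|5)=-1; sign (−1)^0·-1^-2·-1^-1 = -1.
(a,b)_13: α=1, u≡11; β=2, v≡7 (mod 13); (11|13)=-1, (7|13)=-1; sign (−1)^0·-1^2·-1^1 = -1.
(a,b)_2: α=7, β=10; u≡1, v≡7 (mod 8); ε(u)ε(v)=0·1, αω(v)=7·0, βω(u)=10·0; sum ≡ 0  ⇒  +1.
(a,b)_3: α=4, u≡2; β=8, v≡1 (mod 3); (2|3)=-1, (1|3)=+1; sign (−1)^0·-1^8·+1^4 = +1.
(a,b)_∞: sgn(-910)=−, sgn(7)=+, so +1.
(a,b)_7: α=1, u≡3; β=1, v≡1 (mod 7); (3|7)=-1, (1|7)=+1; sign (−1)^1·-1^1·+1^1 = +1.
|Ram(-910, 7)| = 2, even; anisotropic at {5, 13}.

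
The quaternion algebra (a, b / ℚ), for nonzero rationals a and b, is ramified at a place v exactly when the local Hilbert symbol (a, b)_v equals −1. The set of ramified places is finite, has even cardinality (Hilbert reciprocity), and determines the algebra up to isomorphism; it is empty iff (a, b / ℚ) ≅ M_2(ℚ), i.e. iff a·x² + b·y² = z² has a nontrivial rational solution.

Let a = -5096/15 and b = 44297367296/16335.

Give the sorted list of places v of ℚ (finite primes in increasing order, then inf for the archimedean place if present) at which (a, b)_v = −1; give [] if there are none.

[]

(a, b) ≡ (-390, 62985) mod (ℚ^×)²; places V = {2, 3, 5, 7, 11, 13, 17, 19, 29, ∞}.
(a,b)_19: α=0, u≡1; β=1, v≡9 (mod 19); (1|19)=+1, (9|19)=+1; sign (−1)^0·+1^1·+1^0 = +1.
(a,b)_13: α=1, u≡12; β=1, v≡10 (mod 13); (12|13)=+1, (10|13)=+1; sign (−1)^0·+1^1·+1^1 = +1.
(a,b)_29: α=0, u≡16; β=2, v≡17 (mod 29); (16|29)=+1, (17|29)=-1; sign (−1)^0·+1^2·-1^0 = +1.
(a,b)_2: α=3, β=8; u≡5, v≡1 (mod 8); ε(u)ε(v)=0·0, αω(v)=3·0, βω(u)=8·1; sum ≡ 0  ⇒  +1.
(a,b)_11: α=0, u≡2; β=-2, v≡2 (mod 11); (2|11)=-1, (2|11)=-1; sign (−1)^0·-1^-2·-1^0 = +1.
(a,b)_∞: sgn(-390)=−, sgn(62985)=+, so +1.
(a,b)_3: α=-1, u≡2; β=-3, v≡1 (mod 3); (2|3)=-1, (1|3)=+1; sign (−1)^1·-1^-3·+1^-1 = +1.
(a,b)_17: α=0, u≡15; β=1, v≡4 (mod 17); (15|17)=+1, (4|17)=+1; sign (−1)^0·+1^1·+1^0 = +1.
(a,b)_5: α=-1, u≡3; β=-1, v≡3 (mod 5); (3|5)=-1, (3|5)=-1; sign (−1)^0·-1^-1·-1^-1 = +1.
(a,b)_7: α=2, u≡1; β=2, v≡6 (mod 7); (1|7)=+1, (6|7)=-1; sign (−1)^0·+1^2·-1^2 = +1.
Every local symbol is +1, so the conic -390·x² + 62985·y² = z² has ℚ_v-points for all v and hence a ℚ-point; (a, b / ℚ) ≅ M_2(ℚ).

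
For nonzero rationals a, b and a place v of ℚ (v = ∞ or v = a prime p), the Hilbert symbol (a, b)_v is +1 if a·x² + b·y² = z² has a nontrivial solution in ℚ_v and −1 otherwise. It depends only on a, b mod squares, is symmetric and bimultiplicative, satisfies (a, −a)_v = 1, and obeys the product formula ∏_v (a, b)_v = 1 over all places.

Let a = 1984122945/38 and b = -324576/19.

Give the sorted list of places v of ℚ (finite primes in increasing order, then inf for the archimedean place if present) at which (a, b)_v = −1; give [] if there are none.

[2, 3, 19, 23]

(a, b) ≡ (3990, -874) mod (ℚ^×)²; places V = {2, 3, 5, 7, 19, 23, ∞}.
(a,b)_19: α=-1, u≡4; β=-1, v≡1 (mod 19); (4|19)=+1, (1|19)=+1; sign (−1)^1·+1^-1·+1^-1 = -1.
(a,b)_2: α=-1, β=5; u≡3, v≡3 (mod 8); ε(u)ε(v)=1·1, αω(v)=-1·1, βω(u)=5·1; sum ≡ 1  ⇒  -1.
(a,b)_5: α=1, u≡3; β=0, v≡1 (mod 5); (3|5)=-1, (1|5)=+1; sign (−1)^0·-1^0·+1^1 = +1.
(a,b)_23: α=2, u≡14; β=1, v≡9 (mod 23); (14|23)=-1, (9|23)=+1; sign (−1)^0·-1^1·+1^2 = -1.
(a,b)_3: α=7, u≡1; β=2, v≡2 (mod 3); (1|3)=+1, (2|3)=-1; sign (−1)^0·+1^2·-1^7 = -1.
(a,b)_7: α=3, u≡6; β=2, v≡1 (mod 7); (6|7)=-1, (1|7)=+1; sign (−1)^0·-1^2·+1^3 = +1.
(a,b)_∞: sgn(3990)=+, sgn(-874)=−, so +1.
Ram(3990, -874) = {2, 3, 19, 23}; no ℚ_2-point on the conic.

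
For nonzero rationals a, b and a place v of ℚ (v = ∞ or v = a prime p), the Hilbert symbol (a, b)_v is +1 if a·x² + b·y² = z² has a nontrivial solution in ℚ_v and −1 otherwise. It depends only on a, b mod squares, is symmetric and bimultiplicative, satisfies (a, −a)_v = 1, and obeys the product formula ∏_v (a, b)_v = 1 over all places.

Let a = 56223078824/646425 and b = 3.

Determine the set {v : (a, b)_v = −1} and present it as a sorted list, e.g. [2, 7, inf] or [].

(a, b) ≡ (703018, 3) mod (ℚ^×)²; places V = {2, 3, 5, 11, 13, 17, 23, 29, 31, 53, ∞}.
(a,b)_53: α=2, u≡27; β=0, v≡3 (mod 53); (27|53)=-1, (3|53)=-1; sign (−1)^0·-1^0·-1^2 = +1.
(a,b)_3: α=-2, u≡1; β=1, v≡1 (mod 3); (1|3)=+1, (1|3)=+1; sign (−1)^0·+1^1·+1^-2 = +1.
(a,b)_13: α=-2, u≡1; β=0, v≡3 (mod 13); (1|13)=+1, (3|13)=+1; sign (−1)^0·+1^0·+1^-2 = +1.
(a,b)_23: α=1, u≡15; β=0, v≡3 (mod 23); (15|23)=-1, (3|23)=+1; sign (−1)^0·-1^0·+1^1 = +1.
(a,b)_29: α=1, u≡12; β=0, v≡3 (mod 29); (12|29)=-1, (3|29)=-1; sign (−1)^0·-1^0·-1^1 = -1.
(a,b)_17: α=-1, u≡5; β=0, v≡3 (mod 17); (5|17)=-1, (3|17)=-1; sign (−1)^0·-1^0·-1^-1 = -1.
(a,b)_11: α=2, u≡8; β=0, v≡3 (mod 11); (8|11)=-1, (3|11)=+1; sign (−1)^0·-1^0·+1^2 = +1.
(a,b)_31: α=1, u≡23; β=0, v≡3 (mod 31); (23|31)=-1, (3|31)=-1; sign (−1)^0·-1^0·-1^1 = -1.
(a,b)_2: α=3, β=0; u≡5, v≡3 (mod 8); ε(u)ε(v)=0·1, αω(v)=3·1, βω(u)=0·1; sum ≡ 1  ⇒  -1.
(a,b)_∞: sgn(703018)=+, sgn(3)=+, so +1.
(a,b)_5: α=-2, u≡2; β=0, v≡3 (mod 5); (2|5)=-1, (3|5)=-1; sign (−1)^0·-1^0·-1^-2 = +1.
(703018, 3 / ℚ) ramifies at {2, 17, 29, 31}: a division algebra.

[2, 17, 29, 31]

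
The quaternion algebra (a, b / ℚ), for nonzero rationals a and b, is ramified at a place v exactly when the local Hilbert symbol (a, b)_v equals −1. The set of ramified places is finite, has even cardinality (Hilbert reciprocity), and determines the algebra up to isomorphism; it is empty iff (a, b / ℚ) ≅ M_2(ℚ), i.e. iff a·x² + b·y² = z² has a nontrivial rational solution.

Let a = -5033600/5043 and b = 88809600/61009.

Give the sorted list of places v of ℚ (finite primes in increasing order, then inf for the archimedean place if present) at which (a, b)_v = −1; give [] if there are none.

[3, 11]

Mod squares: a ≡ -78, b ≡ 66. Check v ∈ {∞, 2, 3, 5, 11, 13, 19, 29, 41}.
v=∞: -78 < 0 and 66 > 0  ⇒  (a,b)_∞ = +1.
v=11: a=11^2·(≡7), b=11^1·(≡6) mod 11; (7|11)=-1, (6|11)=-1; (−1)^{2·1·5}·(-1)^1·(-1)^2 = -1.
v=19: a=19^0·(≡4), b=19^-2·(≡5) mod 19; (4|19)=+1, (5|19)=+1; (−1)^{0·-2·9}·(+1)^-2·(+1)^0 = +1.
v=41: a=41^-2·(≡31), b=41^0·(≡33) mod 41; (31|41)=+1, (33|41)=+1; (−1)^{-2·0·20}·(+1)^0·(+1)^-2 = +1.
v=5: a=5^2·(≡2), b=5^2·(≡1) mod 5; (2|5)=-1, (1|5)=+1; (−1)^{2·2·2}·(-1)^2·(+1)^2 = +1.
v=29: a=29^0·(≡4), b=29^2·(≡15) mod 29; (4|29)=+1, (15|29)=-1; (−1)^{0·2·14}·(+1)^2·(-1)^0 = +1.
v=3: a=3^-1·(≡1), b=3^1·(≡1) mod 3; (1|3)=+1, (1|3)=+1; (−1)^{-1·1·1}·(+1)^1·(+1)^-1 = -1.
v=2: v_2(a)=7, v_2(b)=7; units ≡ 1, 1 (mod 8); ε·ε+αω+βω = 0·0+7·0+7·0 ≡ 0  ⇒  (a,b)_2 = +1.
v=13: a=13^1·(≡8), b=13^-2·(≡10) mod 13; (8|13)=-1, (10|13)=+1; (−1)^{1·-2·6}·(-1)^-2·(+1)^1 = +1.
(-78, 66 / ℚ) ramifies at {3, 11}: a division algebra.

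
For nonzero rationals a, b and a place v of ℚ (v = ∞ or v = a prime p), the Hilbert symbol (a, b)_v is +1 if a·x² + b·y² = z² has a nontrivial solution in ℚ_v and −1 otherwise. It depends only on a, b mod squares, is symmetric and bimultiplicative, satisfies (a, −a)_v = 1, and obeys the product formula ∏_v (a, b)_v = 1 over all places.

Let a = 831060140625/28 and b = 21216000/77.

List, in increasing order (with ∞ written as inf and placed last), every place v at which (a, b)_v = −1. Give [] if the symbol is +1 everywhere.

Mod squares: a ≡ 7, b ≡ 255255. Check v ∈ {∞, 2, 3, 5, 7, 11, 13, 17}.
v=2: v_2(a)=-2, v_2(b)=8; units ≡ 7, 7 (mod 8); ε·ε+αω+βω = 1·1+-2·0+8·0 ≡ 1  ⇒  (a,b)_2 = -1.
v=17: a=17^2·(≡6), b=17^1·(≡9) mod 17; (6|17)=-1, (9|17)=+1; (−1)^{2·1·8}·(-1)^1·(+1)^2 = -1.
v=3: a=3^2·(≡1), b=3^1·(≡2) mod 3; (1|3)=+1, (2|3)=-1; (−1)^{2·1·1}·(+1)^1·(-1)^2 = +1.
v=7: a=7^-1·(≡2), b=7^-1·(≡2) mod 7; (2|7)=+1, (2|7)=+1; (−1)^{-1·-1·3}·(+1)^-1·(+1)^-1 = -1.
v=5: a=5^6·(≡3), b=5^3·(≡4) mod 5; (3|5)=-1, (4|5)=+1; (−1)^{6·3·2}·(-1)^3·(+1)^6 = -1.
v=11: a=11^2·(≡2), b=11^-1·(≡2) mod 11; (2|11)=-1, (2|11)=-1; (−1)^{2·-1·5}·(-1)^-1·(-1)^2 = -1.
v=13: a=13^2·(≡11), b=13^1·(≡7) mod 13; (11|13)=-1, (7|13)=-1; (−1)^{2·1·6}·(-1)^1·(-1)^2 = -1.
v=∞: 7 > 0 and 255255 > 0  ⇒  (a,b)_∞ = +1.
(7, 255255 / ℚ) ramifies at {2, 5, 7, 11, 13, 17}: a division algebra.

[2, 5, 7, 11, 13, 17]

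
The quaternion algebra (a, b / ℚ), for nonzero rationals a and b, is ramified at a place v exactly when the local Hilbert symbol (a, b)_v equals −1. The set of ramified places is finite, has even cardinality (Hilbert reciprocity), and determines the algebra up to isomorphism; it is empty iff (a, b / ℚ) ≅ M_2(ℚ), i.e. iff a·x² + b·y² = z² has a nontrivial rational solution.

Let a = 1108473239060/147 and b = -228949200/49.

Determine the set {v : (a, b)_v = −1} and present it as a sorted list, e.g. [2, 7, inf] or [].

Mod squares: a ≡ 23774055, b ≡ -63597. Check v ∈ {∞, 2, 3, 5, 7, 11, 17, 29, 31, 41, 43}.
v=29: a=29^1·(≡20), b=29^1·(≡8) mod 29; (20|29)=+1, (8|29)=-1; (−1)^{1·1·14}·(+1)^1·(-1)^1 = -1.
v=5: a=5^1·(≡1), b=5^2·(≡3) mod 5; (1|5)=+1, (3|5)=-1; (−1)^{1·2·2}·(+1)^2·(-1)^1 = -1.
v=43: a=43^1·(≡22), b=43^1·(≡34) mod 43; (22|43)=-1, (34|43)=-1; (−1)^{1·1·21}·(-1)^1·(-1)^1 = -1.
v=3: a=3^-1·(≡2), b=3^3·(≡2) mod 3; (2|3)=-1, (2|3)=-1; (−1)^{-1·3·1}·(-1)^3·(-1)^-1 = -1.
v=41: a=41^1·(≡20), b=41^0·(≡6) mod 41; (20|41)=+1, (6|41)=-1; (−1)^{1·0·20}·(+1)^0·(-1)^1 = -1.
v=31: a=31^1·(≡11), b=31^0·(≡24) mod 31; (11|31)=-1, (24|31)=-1; (−1)^{1·0·15}·(-1)^0·(-1)^1 = -1.
v=17: a=17^2·(≡7), b=17^1·(≡15) mod 17; (7|17)=-1, (15|17)=+1; (−1)^{2·1·8}·(-1)^1·(+1)^2 = -1.
v=11: a=11^2·(≡8), b=11^0·(≡3) mod 11; (8|11)=-1, (3|11)=+1; (−1)^{2·0·5}·(-1)^0·(+1)^2 = +1.
v=7: a=7^-2·(≡4), b=7^-2·(≡3) mod 7; (4|7)=+1, (3|7)=-1; (−1)^{-2·-2·3}·(+1)^-2·(-1)^-2 = +1.
v=∞: 23774055 > 0 and -63597 < 0  ⇒  (a,b)_∞ = +1.
v=2: v_2(a)=2, v_2(b)=4; units ≡ 7, 3 (mod 8); ε·ε+αω+βω = 1·1+2·1+4·0 ≡ 1  ⇒  (a,b)_2 = -1.
(23774055, -63597 / ℚ) ramifies at {2, 3, 5, 17, 29, 31, 41, 43}: a division algebra.

[2, 3, 5, 17, 29, 31, 41, 43]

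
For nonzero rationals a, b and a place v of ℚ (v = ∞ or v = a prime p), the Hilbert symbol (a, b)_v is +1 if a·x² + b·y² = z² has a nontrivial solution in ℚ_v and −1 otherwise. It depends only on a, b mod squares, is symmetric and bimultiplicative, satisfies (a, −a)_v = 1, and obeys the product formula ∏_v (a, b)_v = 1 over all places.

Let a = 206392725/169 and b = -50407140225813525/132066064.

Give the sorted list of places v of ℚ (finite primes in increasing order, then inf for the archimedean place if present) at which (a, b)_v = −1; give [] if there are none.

(a, b) ≡ (21, -4389) mod (ℚ^×)²; places V = {2, 3, 5, 7, 11, 13, 17, 19, 23, 47, ∞}.
(a,b)_2: α=0, β=-4; u≡5, v≡3 (mod 8); ε(u)ε(v)=0·1, αω(v)=0·1, βω(u)=-4·1; sum ≡ 0  ⇒  +1.
(a,b)_19: α=2, u≡2; β=3, v≡9 (mod 19); (2|19)=-1, (9|19)=+1; sign (−1)^0·-1^3·+1^2 = -1.
(a,b)_47: α=0, u≡6; β=2, v≡44 (mod 47); (6|47)=+1, (44|47)=-1; sign (−1)^0·+1^2·-1^0 = +1.
(a,b)_5: α=2, u≡1; β=2, v≡1 (mod 5); (1|5)=+1, (1|5)=+1; sign (−1)^0·+1^2·+1^2 = +1.
(a,b)_11: α=2, u≡8; β=3, v≡8 (mod 11); (8|11)=-1, (8|11)=-1; sign (−1)^0·-1^3·-1^2 = -1.
(a,b)_23: α=0, u≡5; β=2, v≡16 (mod 23); (5|23)=-1, (16|23)=+1; sign (−1)^0·-1^2·+1^0 = +1.
(a,b)_∞: sgn(21)=+, sgn(-4389)=−, so +1.
(a,b)_3: α=3, u≡1; β=3, v≡1 (mod 3); (1|3)=+1, (1|3)=+1; sign (−1)^1·+1^3·+1^3 = -1.
(a,b)_13: α=-2, u≡6; β=-4, v≡6 (mod 13); (6|13)=-1, (6|13)=-1; sign (−1)^0·-1^-4·-1^-2 = +1.
(a,b)_17: α=0, u≡8; β=-2, v≡12 (mod 17); (8|17)=+1, (12|17)=-1; sign (−1)^0·+1^-2·-1^0 = +1.
(a,b)_7: α=1, u≡3; β=1, v≡5 (mod 7); (3|7)=-1, (5|7)=-1; sign (−1)^1·-1^1·-1^1 = -1.
|Ram(21, -4389)| = 4, even; anisotropic at {3, 7, 11, 19}.

[3, 7, 11, 19]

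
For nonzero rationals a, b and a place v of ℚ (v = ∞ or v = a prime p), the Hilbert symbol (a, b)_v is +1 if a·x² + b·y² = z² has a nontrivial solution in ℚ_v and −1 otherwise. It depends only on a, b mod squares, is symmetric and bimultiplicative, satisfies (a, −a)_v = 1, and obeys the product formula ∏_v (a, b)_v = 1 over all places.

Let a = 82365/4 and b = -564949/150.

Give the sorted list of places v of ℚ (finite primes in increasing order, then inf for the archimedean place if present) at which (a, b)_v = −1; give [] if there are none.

(a, b) ≡ (285, -28014) mod (ℚ^×)²; places V = {2, 3, 5, 7, 11, 17, 19, 23, 29, ∞}.
(a,b)_3: α=1, u≡2; β=-1, v≡1 (mod 3); (2|3)=-1, (1|3)=+1; sign (−1)^1·-1^-1·+1^1 = +1.
(a,b)_23: α=0, u≡12; β=1, v≡2 (mod 23); (12|23)=+1, (2|23)=+1; sign (−1)^0·+1^1·+1^0 = +1.
(a,b)_19: α=1, u≡15; β=0, v≡11 (mod 19); (15|19)=-1, (11|19)=+1; sign (−1)^0·-1^0·+1^1 = +1.
(a,b)_5: α=1, u≡2; β=-2, v≡1 (mod 5); (2|5)=-1, (1|5)=+1; sign (−1)^0·-1^-2·+1^1 = +1.
(a,b)_2: α=-2, β=-1; u≡5, v≡1 (mod 8); ε(u)ε(v)=0·0, αω(v)=-2·0, βω(u)=-1·1; sum ≡ 1  ⇒  -1.
(a,b)_29: α=0, u≡23; β=1, v≡13 (mod 29); (23|29)=+1, (13|29)=+1; sign (−1)^0·+1^1·+1^0 = +1.
(a,b)_7: α=0, u≡6; β=1, v≡1 (mod 7); (6|7)=-1, (1|7)=+1; sign (−1)^0·-1^1·+1^0 = -1.
(a,b)_11: α=0, u≡2; β=2, v≡4 (mod 11); (2|11)=-1, (4|11)=+1; sign (−1)^0·-1^2·+1^0 = +1.
(a,b)_∞: sgn(285)=+, sgn(-28014)=−, so +1.
(a,b)_17: α=2, u≡16; β=0, v≡13 (mod 17); (16|17)=+1, (13|17)=+1; sign (−1)^0·+1^0·+1^2 = +1.
Ram(285, -28014) = {2, 7}; no ℚ_2-point on the conic.

[2, 7]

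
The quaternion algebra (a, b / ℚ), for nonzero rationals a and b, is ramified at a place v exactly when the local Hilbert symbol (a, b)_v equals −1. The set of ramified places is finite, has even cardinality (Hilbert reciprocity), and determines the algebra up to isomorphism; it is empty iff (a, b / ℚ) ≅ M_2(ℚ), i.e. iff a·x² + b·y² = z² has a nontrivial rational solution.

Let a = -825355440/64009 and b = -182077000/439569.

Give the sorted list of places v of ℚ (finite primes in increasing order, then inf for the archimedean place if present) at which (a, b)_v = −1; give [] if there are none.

[2, 3, 5, 7, 19, inf]

(a, b) ≡ (-33915, -1330) mod (ℚ^×)²; places V = {2, 3, 5, 7, 11, 13, 17, 19, 23, 37, ∞}.
(a,b)_23: α=-2, u≡11; β=0, v≡1 (mod 23); (11|23)=-1, (1|23)=+1; sign (−1)^0·-1^0·+1^-2 = +1.
(a,b)_2: α=4, β=3; u≡5, v≡7 (mod 8); ε(u)ε(v)=0·1, αω(v)=4·0, βω(u)=3·1; sum ≡ 1  ⇒  -1.
(a,b)_17: α=1, u≡12; β=-2, v≡9 (mod 17); (12|17)=-1, (9|17)=+1; sign (−1)^0·-1^-2·+1^1 = +1.
(a,b)_3: α=3, u≡2; β=-2, v≡2 (mod 3); (2|3)=-1, (2|3)=-1; sign (−1)^0·-1^-2·-1^3 = -1.
(a,b)_∞: sgn(-33915)=−, sgn(-1330)=−, so -1.
(a,b)_19: α=1, u≡11; β=1, v≡17 (mod 19); (11|19)=+1, (17|19)=+1; sign (−1)^1·+1^1·+1^1 = -1.
(a,b)_37: α=0, u≡29; β=2, v≡14 (mod 37); (29|37)=-1, (14|37)=-1; sign (−1)^0·-1^2·-1^0 = +1.
(a,b)_5: α=1, u≡3; β=3, v≡1 (mod 5); (3|5)=-1, (1|5)=+1; sign (−1)^0·-1^3·+1^1 = -1.
(a,b)_13: α=2, u≡8; β=-2, v≡12 (mod 13); (8|13)=-1, (12|13)=+1; sign (−1)^0·-1^-2·+1^2 = +1.
(a,b)_11: α=-2, u≡3; β=0, v≡3 (mod 11); (3|11)=+1, (3|11)=+1; sign (−1)^0·+1^0·+1^-2 = +1.
(a,b)_7: α=1, u≡3; β=1, v≡5 (mod 7); (3|7)=-1, (5|7)=-1; sign (−1)^1·-1^1·-1^1 = -1.
|Ram(-33915, -1330)| = 6, even; anisotropic at {2, 3, 5, 7, 19, ∞}.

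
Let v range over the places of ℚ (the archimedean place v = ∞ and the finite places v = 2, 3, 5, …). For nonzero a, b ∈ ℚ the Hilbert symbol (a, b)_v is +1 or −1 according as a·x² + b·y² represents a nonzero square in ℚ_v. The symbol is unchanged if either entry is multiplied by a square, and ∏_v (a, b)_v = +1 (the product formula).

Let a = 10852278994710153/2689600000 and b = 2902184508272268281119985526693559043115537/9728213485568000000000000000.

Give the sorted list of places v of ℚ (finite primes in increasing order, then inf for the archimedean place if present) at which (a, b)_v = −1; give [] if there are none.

Mod squares: a ≡ 559130, b ≡ 85. Check v ∈ {∞, 2, 3, 5, 7, 11, 13, 17, 23, 37, 41}.
v=3: a=3^10·(≡2), b=3^22·(≡1) mod 3; (2|3)=-1, (1|3)=+1; (−1)^{10·22·1}·(-1)^22·(+1)^10 = +1.
v=7: a=7^4·(≡5), b=7^14·(≡1) mod 7; (5|7)=-1, (1|7)=+1; (−1)^{4·14·3}·(-1)^14·(+1)^4 = +1.
v=11: a=11^1·(≡7), b=11^2·(≡2) mod 11; (7|11)=-1, (2|11)=-1; (−1)^{1·2·5}·(-1)^2·(-1)^1 = -1.
v=41: a=41^-2·(≡19), b=41^-6·(≡35) mod 41; (19|41)=-1, (35|41)=-1; (−1)^{-2·-6·20}·(-1)^-6·(-1)^-2 = +1.
v=13: a=13^1·(≡2), b=13^2·(≡2) mod 13; (2|13)=-1, (2|13)=-1; (−1)^{1·2·6}·(-1)^2·(-1)^1 = -1.
v=23: a=23^1·(≡7), b=23^2·(≡18) mod 23; (7|23)=-1, (18|23)=+1; (−1)^{1·2·11}·(-1)^2·(+1)^1 = +1.
v=∞: 559130 > 0 and 85 > 0  ⇒  (a,b)_∞ = +1.
v=2: v_2(a)=-9, v_2(b)=-26; units ≡ 5, 5 (mod 8); ε·ε+αω+βω = 0·0+-9·1+-26·1 ≡ 1  ⇒  (a,b)_2 = -1.
v=5: a=5^-5·(≡4), b=5^-15·(≡3) mod 5; (4|5)=+1, (3|5)=-1; (−1)^{-5·-15·2}·(+1)^-15·(-1)^-5 = -1.
v=37: a=37^2·(≡19), b=37^6·(≡30) mod 37; (19|37)=-1, (30|37)=+1; (−1)^{2·6·18}·(-1)^6·(+1)^2 = +1.
v=17: a=17^1·(≡5), b=17^3·(≡3) mod 17; (5|17)=-1, (3|17)=-1; (−1)^{1·3·8}·(-1)^3·(-1)^1 = +1.
(559130, 85 / ℚ) ramifies at {2, 5, 11, 13}: a division algebra.

[2, 5, 11, 13]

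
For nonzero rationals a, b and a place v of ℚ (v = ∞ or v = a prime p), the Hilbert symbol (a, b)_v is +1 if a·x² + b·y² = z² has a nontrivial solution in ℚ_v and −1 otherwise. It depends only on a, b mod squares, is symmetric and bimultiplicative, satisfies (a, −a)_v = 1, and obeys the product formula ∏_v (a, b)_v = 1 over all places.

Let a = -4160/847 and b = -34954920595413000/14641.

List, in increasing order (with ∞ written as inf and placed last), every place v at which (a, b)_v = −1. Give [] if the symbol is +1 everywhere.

(a, b) ≡ (-455, -62930) mod (ℚ^×)²; places V = {2, 3, 5, 7, 11, 13, 29, 31, ∞}.
(a,b)_3: α=0, u≡1; β=4, v≡1 (mod 3); (1|3)=+1, (1|3)=+1; sign (−1)^0·+1^4·+1^0 = +1.
(a,b)_29: α=0, u≡22; β=1, v≡20 (mod 29); (22|29)=+1, (20|29)=+1; sign (−1)^0·+1^1·+1^0 = +1.
(a,b)_∞: sgn(-455)=−, sgn(-62930)=−, so -1.
(a,b)_31: α=0, u≡18; β=1, v≡8 (mod 31); (18|31)=+1, (8|31)=+1; sign (−1)^0·+1^1·+1^0 = +1.
(a,b)_11: α=-2, u≡6; β=-4, v≡5 (mod 11); (6|11)=-1, (5|11)=+1; sign (−1)^0·-1^-4·+1^-2 = +1.
(a,b)_2: α=6, β=3; u≡1, v≡7 (mod 8); ε(u)ε(v)=0·1, αω(v)=6·0, βω(u)=3·0; sum ≡ 0  ⇒  +1.
(a,b)_5: α=1, u≡4; β=3, v≡1 (mod 5); (4|5)=+1, (1|5)=+1; sign (−1)^0·+1^3·+1^1 = +1.
(a,b)_13: α=1, u≡9; β=4, v≡9 (mod 13); (9|13)=+1, (9|13)=+1; sign (−1)^0·+1^4·+1^1 = +1.
(a,b)_7: α=-1, u≡6; β=5, v≡3 (mod 7); (6|7)=-1, (3|7)=-1; sign (−1)^1·-1^5·-1^-1 = -1.
(-455, -62930 / ℚ) ramifies at {7, ∞}: a division algebra.

[7, inf]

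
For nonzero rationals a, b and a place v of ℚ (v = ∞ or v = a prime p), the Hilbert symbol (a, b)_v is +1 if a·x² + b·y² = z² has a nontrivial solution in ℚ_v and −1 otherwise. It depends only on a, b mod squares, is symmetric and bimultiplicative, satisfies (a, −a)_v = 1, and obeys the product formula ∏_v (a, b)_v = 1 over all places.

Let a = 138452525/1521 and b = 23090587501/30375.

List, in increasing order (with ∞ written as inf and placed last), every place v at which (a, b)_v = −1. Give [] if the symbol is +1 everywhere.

[3, 17, 19, 29]

(a, b) ≡ (29, 111435) mod (ℚ^×)²; places V = {2, 3, 5, 13, 17, 19, 23, 29, 41, 43, ∞}.
(a,b)_2: α=0, β=0; u≡5, v≡3 (mod 8); ε(u)ε(v)=0·1, αω(v)=0·1, βω(u)=0·1; sum ≡ 0  ⇒  +1.
(a,b)_13: α=-2, u≡9; β=0, v≡1 (mod 13); (9|13)=+1, (1|13)=+1; sign (−1)^0·+1^0·+1^-2 = +1.
(a,b)_23: α=2, u≡18; β=1, v≡15 (mod 23); (18|23)=+1, (15|23)=-1; sign (−1)^0·+1^1·-1^2 = +1.
(a,b)_43: α=0, u≡30; β=2, v≡28 (mod 43); (30|43)=-1, (28|43)=-1; sign (−1)^0·-1^2·-1^0 = +1.
(a,b)_3: α=-2, u≡2; β=-5, v≡2 (mod 3); (2|3)=-1, (2|3)=-1; sign (−1)^0·-1^-5·-1^-2 = -1.
(a,b)_5: α=2, u≡1; β=-3, v≡2 (mod 5); (1|5)=+1, (2|5)=-1; sign (−1)^0·+1^-3·-1^2 = +1.
(a,b)_19: α=2, u≡10; β=1, v≡15 (mod 19); (10|19)=-1, (15|19)=-1; sign (−1)^0·-1^1·-1^2 = -1.
(a,b)_∞: sgn(29)=+, sgn(111435)=+, so +1.
(a,b)_29: α=1, u≡1; β=0, v≡15 (mod 29); (1|29)=+1, (15|29)=-1; sign (−1)^0·+1^0·-1^1 = -1.
(a,b)_41: α=0, u≡19; β=2, v≡22 (mod 41); (19|41)=-1, (22|41)=-1; sign (−1)^0·-1^2·-1^0 = +1.
(a,b)_17: α=0, u≡11; β=1, v≡10 (mod 17); (11|17)=-1, (10|17)=-1; sign (−1)^0·-1^1·-1^0 = -1.
|Ram(29, 111435)| = 4, even; anisotropic at {3, 17, 19, 29}.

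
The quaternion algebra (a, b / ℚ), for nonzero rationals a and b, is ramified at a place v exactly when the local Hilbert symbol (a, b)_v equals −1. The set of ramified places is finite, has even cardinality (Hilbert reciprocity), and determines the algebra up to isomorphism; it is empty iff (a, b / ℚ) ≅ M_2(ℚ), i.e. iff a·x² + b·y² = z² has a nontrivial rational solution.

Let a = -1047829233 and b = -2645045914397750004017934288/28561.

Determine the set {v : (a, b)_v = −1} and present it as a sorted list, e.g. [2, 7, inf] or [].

Mod squares: a ≡ -1090353, b ≡ -3072813. Check v ∈ {∞, 2, 3, 7, 11, 13, 19, 31, 37, 47}.
v=2: v_2(a)=0, v_2(b)=4; units ≡ 7, 3 (mod 8); ε·ε+αω+βω = 1·1+0·1+4·0 ≡ 1  ⇒  (a,b)_2 = -1.
v=19: a=19^1·(≡18), b=19^3·(≡6) mod 19; (18|19)=-1, (6|19)=+1; (−1)^{1·3·9}·(-1)^3·(+1)^1 = +1.
v=47: a=47^1·(≡23), b=47^3·(≡23) mod 47; (23|47)=-1, (23|47)=-1; (−1)^{1·3·23}·(-1)^3·(-1)^1 = -1.
v=3: a=3^1·(≡2), b=3^3·(≡1) mod 3; (2|3)=-1, (1|3)=+1; (−1)^{1·3·1}·(-1)^3·(+1)^1 = +1.
v=13: a=13^0·(≡4), b=13^-4·(≡3) mod 13; (4|13)=+1, (3|13)=+1; (−1)^{0·-4·6}·(+1)^-4·(+1)^0 = +1.
v=31: a=31^2·(≡10), b=31^5·(≡17) mod 31; (10|31)=+1, (17|31)=-1; (−1)^{2·5·15}·(+1)^5·(-1)^2 = +1.
v=37: a=37^1·(≡17), b=37^3·(≡27) mod 37; (17|37)=-1, (27|37)=+1; (−1)^{1·3·18}·(-1)^3·(+1)^1 = -1.
v=∞: -1090353 < 0 and -3072813 < 0  ⇒  (a,b)_∞ = -1.
v=7: a=7^0·(≡4), b=7^2·(≡6) mod 7; (4|7)=+1, (6|7)=-1; (−1)^{0·2·3}·(+1)^2·(-1)^0 = +1.
v=11: a=11^1·(≡3), b=11^2·(≡4) mod 11; (3|11)=+1, (4|11)=+1; (−1)^{1·2·5}·(+1)^2·(+1)^1 = +1.
|Ram(-1090353, -3072813)| = 4, even; anisotropic at {2, 37, 47, ∞}.

[2, 37, 47, inf]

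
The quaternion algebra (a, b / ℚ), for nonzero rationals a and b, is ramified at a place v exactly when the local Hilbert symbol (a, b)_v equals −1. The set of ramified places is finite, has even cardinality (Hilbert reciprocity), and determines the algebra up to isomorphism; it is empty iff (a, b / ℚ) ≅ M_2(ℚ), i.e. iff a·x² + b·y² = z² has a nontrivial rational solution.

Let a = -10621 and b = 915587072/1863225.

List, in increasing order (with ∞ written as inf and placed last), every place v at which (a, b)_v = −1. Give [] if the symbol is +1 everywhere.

Mod squares: a ≡ -10621, b ≡ 55883. Check v ∈ {∞, 2, 3, 5, 7, 13, 19, 29, 41, 43, 47}.
v=19: a=19^1·(≡11), b=19^0·(≡9) mod 19; (11|19)=+1, (9|19)=+1; (−1)^{1·0·9}·(+1)^0·(+1)^1 = +1.
v=13: a=13^1·(≡2), b=13^-2·(≡10) mod 13; (2|13)=-1, (10|13)=+1; (−1)^{1·-2·6}·(-1)^-2·(+1)^1 = +1.
v=2: v_2(a)=0, v_2(b)=14; units ≡ 3, 3 (mod 8); ε·ε+αω+βω = 1·1+0·1+14·1 ≡ 1  ⇒  (a,b)_2 = -1.
v=29: a=29^0·(≡22), b=29^1·(≡4) mod 29; (22|29)=+1, (4|29)=+1; (−1)^{0·1·14}·(+1)^1·(+1)^0 = +1.
v=3: a=3^0·(≡2), b=3^-2·(≡2) mod 3; (2|3)=-1, (2|3)=-1; (−1)^{0·-2·1}·(-1)^-2·(-1)^0 = +1.
v=47: a=47^0·(≡1), b=47^1·(≡4) mod 47; (1|47)=+1, (4|47)=+1; (−1)^{0·1·23}·(+1)^1·(+1)^0 = +1.
v=5: a=5^0·(≡4), b=5^-2·(≡3) mod 5; (4|5)=+1, (3|5)=-1; (−1)^{0·-2·2}·(+1)^-2·(-1)^0 = +1.
v=43: a=43^1·(≡11), b=43^0·(≡29) mod 43; (11|43)=+1, (29|43)=-1; (−1)^{1·0·21}·(+1)^0·(-1)^1 = -1.
v=41: a=41^0·(≡39), b=41^1·(≡8) mod 41; (39|41)=+1, (8|41)=+1; (−1)^{0·1·20}·(+1)^1·(+1)^0 = +1.
v=7: a=7^0·(≡5), b=7^-2·(≡1) mod 7; (5|7)=-1, (1|7)=+1; (−1)^{0·-2·3}·(-1)^-2·(+1)^0 = +1.
v=∞: -10621 < 0 and 55883 > 0  ⇒  (a,b)_∞ = +1.
(-10621, 55883 / ℚ) ramifies at {2, 43}: a division algebra.

[2, 43]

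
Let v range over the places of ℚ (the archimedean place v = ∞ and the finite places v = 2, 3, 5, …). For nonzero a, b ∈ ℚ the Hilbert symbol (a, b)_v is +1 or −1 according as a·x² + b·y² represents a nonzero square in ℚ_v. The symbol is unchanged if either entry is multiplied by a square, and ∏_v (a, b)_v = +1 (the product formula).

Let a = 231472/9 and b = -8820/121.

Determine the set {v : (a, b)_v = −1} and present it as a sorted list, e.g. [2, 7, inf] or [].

Mod squares: a ≡ 14467, b ≡ -5. Check v ∈ {∞, 2, 3, 5, 7, 11, 17, 23, 37}.
v=5: a=5^0·(≡3), b=5^1·(≡1) mod 5; (3|5)=-1, (1|5)=+1; (−1)^{0·1·2}·(-1)^1·(+1)^0 = -1.
v=2: v_2(a)=4, v_2(b)=2; units ≡ 3, 3 (mod 8); ε·ε+αω+βω = 1·1+4·1+2·1 ≡ 1  ⇒  (a,b)_2 = -1.
v=23: a=23^1·(≡4), b=23^0·(≡2) mod 23; (4|23)=+1, (2|23)=+1; (−1)^{1·0·11}·(+1)^0·(+1)^1 = +1.
v=37: a=37^1·(≡25), b=37^0·(≡6) mod 37; (25|37)=+1, (6|37)=-1; (−1)^{1·0·18}·(+1)^0·(-1)^1 = -1.
v=17: a=17^1·(≡15), b=17^0·(≡10) mod 17; (15|17)=+1, (10|17)=-1; (−1)^{1·0·8}·(+1)^0·(-1)^1 = -1.
v=∞: 14467 > 0 and -5 < 0  ⇒  (a,b)_∞ = +1.
v=3: a=3^-2·(≡1), b=3^2·(≡1) mod 3; (1|3)=+1, (1|3)=+1; (−1)^{-2·2·1}·(+1)^2·(+1)^-2 = +1.
v=7: a=7^0·(≡5), b=7^2·(≡1) mod 7; (5|7)=-1, (1|7)=+1; (−1)^{0·2·3}·(-1)^2·(+1)^0 = +1.
v=11: a=11^0·(≡6), b=11^-2·(≡2) mod 11; (6|11)=-1, (2|11)=-1; (−1)^{0·-2·5}·(-1)^-2·(-1)^0 = +1.
|Ram(14467, -5)| = 4, even; anisotropic at {2, 5, 17, 37}.

[2, 5, 17, 37]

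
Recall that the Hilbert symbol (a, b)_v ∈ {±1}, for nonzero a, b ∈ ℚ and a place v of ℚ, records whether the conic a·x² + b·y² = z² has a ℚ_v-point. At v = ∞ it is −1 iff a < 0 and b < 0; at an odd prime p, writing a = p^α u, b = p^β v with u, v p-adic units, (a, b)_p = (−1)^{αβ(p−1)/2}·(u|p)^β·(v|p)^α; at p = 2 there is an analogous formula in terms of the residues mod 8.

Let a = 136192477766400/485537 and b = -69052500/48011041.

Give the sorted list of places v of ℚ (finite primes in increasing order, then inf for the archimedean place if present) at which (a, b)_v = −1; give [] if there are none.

[2, 31, 41, 43]

Mod squares: a ≡ 4466188507, b ≡ -341. Check v ∈ {∞, 2, 3, 5, 11, 13, 17, 19, 23, 31, 41, 43}.
v=17: a=17^-1·(≡16), b=17^0·(≡15) mod 17; (16|17)=+1, (15|17)=+1; (−1)^{-1·0·8}·(+1)^0·(+1)^-1 = +1.
v=∞: 4466188507 > 0 and -341 < 0  ⇒  (a,b)_∞ = +1.
v=41: a=41^1·(≡26), b=41^-2·(≡29) mod 41; (26|41)=-1, (29|41)=-1; (−1)^{1·-2·20}·(-1)^-2·(-1)^1 = -1.
v=2: v_2(a)=8, v_2(b)=2; units ≡ 3, 3 (mod 8); ε·ε+αω+βω = 1·1+8·1+2·1 ≡ 1  ⇒  (a,b)_2 = -1.
v=11: a=11^1·(≡4), b=11^1·(≡2) mod 11; (4|11)=+1, (2|11)=-1; (−1)^{1·1·5}·(+1)^1·(-1)^1 = +1.
v=3: a=3^4·(≡1), b=3^4·(≡1) mod 3; (1|3)=+1, (1|3)=+1; (−1)^{4·4·1}·(+1)^4·(+1)^4 = +1.
v=23: a=23^1·(≡1), b=23^0·(≡6) mod 23; (1|23)=+1, (6|23)=+1; (−1)^{1·0·11}·(+1)^0·(+1)^1 = +1.
v=31: a=31^1·(≡9), b=31^1·(≡20) mod 31; (9|31)=+1, (20|31)=+1; (−1)^{1·1·15}·(+1)^1·(+1)^1 = -1.
v=5: a=5^2·(≡3), b=5^4·(≡1) mod 5; (3|5)=-1, (1|5)=+1; (−1)^{2·4·2}·(-1)^4·(+1)^2 = +1.
v=19: a=19^1·(≡11), b=19^0·(≡1) mod 19; (11|19)=+1, (1|19)=+1; (−1)^{1·0·9}·(+1)^0·(+1)^1 = +1.
v=13: a=13^-4·(≡4), b=13^-4·(≡4) mod 13; (4|13)=+1, (4|13)=+1; (−1)^{-4·-4·6}·(+1)^-4·(+1)^-4 = +1.
v=43: a=43^1·(≡29), b=43^0·(≡19) mod 43; (29|43)=-1, (19|43)=-1; (−1)^{1·0·21}·(-1)^0·(-1)^1 = -1.
Ram(4466188507, -341) = {2, 31, 41, 43}; no ℚ_2-point on the conic.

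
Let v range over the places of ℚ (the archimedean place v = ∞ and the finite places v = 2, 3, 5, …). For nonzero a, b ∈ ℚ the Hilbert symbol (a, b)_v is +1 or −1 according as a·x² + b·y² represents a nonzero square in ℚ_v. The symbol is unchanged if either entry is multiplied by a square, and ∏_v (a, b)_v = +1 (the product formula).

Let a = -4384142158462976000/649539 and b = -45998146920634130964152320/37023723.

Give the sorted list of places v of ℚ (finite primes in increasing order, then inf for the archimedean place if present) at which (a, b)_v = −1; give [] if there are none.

[2, 3, 7, 11, 23, inf]

(a, b) ≡ (-17710, -937365) mod (ℚ^×)²; places V = {2, 3, 5, 7, 11, 13, 19, 23, ∞}.
(a,b)_5: α=3, u≡3; β=1, v≡2 (mod 5); (3|5)=-1, (2|5)=-1; sign (−1)^0·-1^1·-1^3 = +1.
(a,b)_∞: sgn(-17710)=−, sgn(-937365)=−, so -1.
(a,b)_13: α=2, u≡9; β=3, v≡11 (mod 13); (9|13)=+1, (11|13)=-1; sign (−1)^0·+1^3·-1^2 = +1.
(a,b)_2: α=29, β=28; u≡1, v≡3 (mod 8); ε(u)ε(v)=0·1, αω(v)=29·1, βω(u)=28·0; sum ≡ 1  ⇒  -1.
(a,b)_11: α=-1, u≡8; β=-1, v≡7 (mod 11); (8|11)=-1, (7|11)=-1; sign (−1)^1·-1^-1·-1^-1 = -1.
(a,b)_19: α=0, u≡16; β=-1, v≡10 (mod 19); (16|19)=+1, (10|19)=-1; sign (−1)^0·+1^-1·-1^0 = +1.
(a,b)_7: α=5, u≡4; β=14, v≡3 (mod 7); (4|7)=+1, (3|7)=-1; sign (−1)^0·+1^14·-1^5 = -1.
(a,b)_23: α=1, u≡4; β=1, v≡1 (mod 23); (4|23)=+1, (1|23)=+1; sign (−1)^1·+1^1·+1^1 = -1.
(a,b)_3: α=-10, u≡2; β=-11, v≡1 (mod 3); (2|3)=-1, (1|3)=+1; sign (−1)^0·-1^-11·+1^-10 = -1.
|Ram(-17710, -937365)| = 6, even; anisotropic at {2, 3, 7, 11, 23, ∞}.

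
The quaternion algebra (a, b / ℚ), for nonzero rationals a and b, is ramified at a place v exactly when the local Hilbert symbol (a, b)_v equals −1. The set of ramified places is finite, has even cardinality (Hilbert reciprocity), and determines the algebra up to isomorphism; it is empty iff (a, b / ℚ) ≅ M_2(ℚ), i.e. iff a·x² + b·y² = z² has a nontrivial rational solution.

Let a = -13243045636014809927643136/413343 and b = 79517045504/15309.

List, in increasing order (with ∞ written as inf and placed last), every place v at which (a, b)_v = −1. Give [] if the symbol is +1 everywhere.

(a, b) ≡ (-234577, 12831) mod (ℚ^×)²; places V = {2, 3, 7, 13, 23, 31, 47, ∞}.
(a,b)_31: α=5, u≡5; β=2, v≡4 (mod 31); (5|31)=+1, (4|31)=+1; sign (−1)^0·+1^2·+1^5 = +1.
(a,b)_13: α=2, u≡7; β=1, v≡10 (mod 13); (7|13)=-1, (10|13)=+1; sign (−1)^0·-1^1·+1^2 = -1.
(a,b)_7: α=-1, u≡5; β=-1, v≡5 (mod 7); (5|7)=-1, (5|7)=-1; sign (−1)^1·-1^-1·-1^-1 = -1.
(a,b)_2: α=12, β=8; u≡7, v≡7 (mod 8); ε(u)ε(v)=1·1, αω(v)=12·0, βω(u)=8·0; sum ≡ 1  ⇒  -1.
(a,b)_3: α=-10, u≡2; β=-7, v≡2 (mod 3); (2|3)=-1, (2|3)=-1; sign (−1)^0·-1^-7·-1^-10 = -1.
(a,b)_23: α=5, u≡2; β=2, v≡14 (mod 23); (2|23)=+1, (14|23)=-1; sign (−1)^0·+1^2·-1^5 = -1.
(a,b)_47: α=3, u≡46; β=1, v≡19 (mod 47); (46|47)=-1, (19|47)=-1; sign (−1)^1·-1^1·-1^3 = -1.
(a,b)_∞: sgn(-234577)=−, sgn(12831)=+, so +1.
(-234577, 12831 / ℚ) ramifies at {2, 3, 7, 13, 23, 47}: a division algebra.

[2, 3, 7, 13, 23, 47]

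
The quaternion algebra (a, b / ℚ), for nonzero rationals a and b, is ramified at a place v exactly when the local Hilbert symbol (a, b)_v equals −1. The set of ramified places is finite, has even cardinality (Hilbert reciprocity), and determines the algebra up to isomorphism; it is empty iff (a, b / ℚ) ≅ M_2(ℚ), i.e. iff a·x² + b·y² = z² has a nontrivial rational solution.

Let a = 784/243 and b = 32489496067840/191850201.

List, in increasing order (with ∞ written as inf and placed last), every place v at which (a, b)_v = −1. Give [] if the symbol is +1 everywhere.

[2, 5, 7, 17]

Mod squares: a ≡ 3, b ≡ 22015. Check v ∈ {∞, 2, 3, 5, 7, 17, 19, 37}.
v=2: v_2(a)=4, v_2(b)=8; units ≡ 3, 7 (mod 8); ε·ε+αω+βω = 1·1+4·0+8·1 ≡ 1  ⇒  (a,b)_2 = -1.
v=7: a=7^2·(≡6), b=7^9·(≡2) mod 7; (6|7)=-1, (2|7)=+1; (−1)^{2·9·3}·(-1)^9·(+1)^2 = -1.
v=37: a=37^0·(≡25), b=37^1·(≡9) mod 37; (25|37)=+1, (9|37)=+1; (−1)^{0·1·18}·(+1)^1·(+1)^0 = +1.
v=17: a=17^0·(≡14), b=17^1·(≡3) mod 17; (14|17)=-1, (3|17)=-1; (−1)^{0·1·8}·(-1)^1·(-1)^0 = -1.
v=19: a=19^0·(≡13), b=19^-2·(≡3) mod 19; (13|19)=-1, (3|19)=-1; (−1)^{0·-2·9}·(-1)^-2·(-1)^0 = +1.
v=∞: 3 > 0 and 22015 > 0  ⇒  (a,b)_∞ = +1.
v=5: a=5^0·(≡3), b=5^1·(≡3) mod 5; (3|5)=-1, (3|5)=-1; (−1)^{0·1·2}·(-1)^1·(-1)^0 = -1.
v=3: a=3^-5·(≡1), b=3^-12·(≡1) mod 3; (1|3)=+1, (1|3)=+1; (−1)^{-5·-12·1}·(+1)^-12·(+1)^-5 = +1.
(3, 22015 / ℚ) ramifies at {2, 5, 7, 17}: a division algebra.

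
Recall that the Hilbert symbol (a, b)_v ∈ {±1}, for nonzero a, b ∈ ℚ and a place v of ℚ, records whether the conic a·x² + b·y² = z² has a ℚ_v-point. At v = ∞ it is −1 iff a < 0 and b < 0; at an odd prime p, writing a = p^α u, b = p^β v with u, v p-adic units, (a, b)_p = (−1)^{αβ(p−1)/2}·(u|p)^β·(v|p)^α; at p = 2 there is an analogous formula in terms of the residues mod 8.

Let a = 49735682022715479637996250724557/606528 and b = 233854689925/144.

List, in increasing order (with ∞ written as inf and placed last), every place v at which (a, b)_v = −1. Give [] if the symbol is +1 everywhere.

Mod squares: a ≡ 9230147441801, b ≡ 25911877. Check v ∈ {∞, 2, 3, 5, 11, 13, 17, 19, 29, 31, 37, 41, 47, 53}.
v=11: a=11^1·(≡9), b=11^0·(≡10) mod 11; (9|11)=+1, (10|11)=-1; (−1)^{1·0·5}·(+1)^0·(-1)^1 = -1.
v=2: v_2(a)=-6, v_2(b)=-4; units ≡ 1, 5 (mod 8); ε·ε+αω+βω = 0·0+-6·1+-4·0 ≡ 0  ⇒  (a,b)_2 = +1.
v=5: a=5^0·(≡4), b=5^2·(≡3) mod 5; (4|5)=+1, (3|5)=-1; (−1)^{0·2·2}·(+1)^2·(-1)^0 = +1.
v=∞: 9230147441801 > 0 and 25911877 > 0  ⇒  (a,b)_∞ = +1.
v=29: a=29^3·(≡22), b=29^1·(≡7) mod 29; (22|29)=+1, (7|29)=+1; (−1)^{3·1·14}·(+1)^1·(+1)^3 = +1.
v=41: a=41^3·(≡2), b=41^1·(≡25) mod 41; (2|41)=+1, (25|41)=+1; (−1)^{3·1·20}·(+1)^1·(+1)^3 = +1.
v=19: a=19^5·(≡5), b=19^3·(≡4) mod 19; (5|19)=+1, (4|19)=+1; (−1)^{5·3·9}·(+1)^3·(+1)^5 = -1.
v=47: a=47^1·(≡16), b=47^0·(≡24) mod 47; (16|47)=+1, (24|47)=+1; (−1)^{1·0·23}·(+1)^0·(+1)^1 = +1.
v=53: a=53^1·(≡30), b=53^0·(≡35) mod 53; (30|53)=-1, (35|53)=-1; (−1)^{1·0·26}·(-1)^0·(-1)^1 = -1.
v=17: a=17^2·(≡11), b=17^0·(≡4) mod 17; (11|17)=-1, (4|17)=+1; (−1)^{2·0·8}·(-1)^0·(+1)^2 = +1.
v=31: a=31^3·(≡27), b=31^1·(≡9) mod 31; (27|31)=-1, (9|31)=+1; (−1)^{3·1·15}·(-1)^1·(+1)^3 = +1.
v=13: a=13^-1·(≡1), b=13^0·(≡12) mod 13; (1|13)=+1, (12|13)=+1; (−1)^{-1·0·6}·(+1)^0·(+1)^-1 = +1.
v=3: a=3^-6·(≡2), b=3^-2·(≡1) mod 3; (2|3)=-1, (1|3)=+1; (−1)^{-6·-2·1}·(-1)^-2·(+1)^-6 = +1.
v=37: a=37^3·(≡3), b=37^1·(≡35) mod 37; (3|37)=+1, (35|37)=-1; (−1)^{3·1·18}·(+1)^1·(-1)^3 = -1.
Ram(9230147441801, 25911877) = {11, 19, 37, 53}; no ℚ_11-point on the conic.

[11, 19, 37, 53]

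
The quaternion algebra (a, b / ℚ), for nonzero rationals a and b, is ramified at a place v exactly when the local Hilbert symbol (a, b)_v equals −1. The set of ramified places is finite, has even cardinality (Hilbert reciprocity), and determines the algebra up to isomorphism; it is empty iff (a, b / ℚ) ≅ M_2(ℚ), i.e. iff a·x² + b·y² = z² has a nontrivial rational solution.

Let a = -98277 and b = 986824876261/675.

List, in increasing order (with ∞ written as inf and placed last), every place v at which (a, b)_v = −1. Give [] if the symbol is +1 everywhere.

[2, 3, 41, 47]

Mod squares: a ≡ -98277, b ≡ 248583. Check v ∈ {∞, 2, 3, 5, 7, 17, 29, 41, 43, 47}.
v=47: a=47^1·(≡24), b=47^1·(≡9) mod 47; (24|47)=+1, (9|47)=+1; (−1)^{1·1·23}·(+1)^1·(+1)^1 = -1.
v=2: v_2(a)=0, v_2(b)=0; units ≡ 3, 7 (mod 8); ε·ε+αω+βω = 1·1+0·0+0·1 ≡ 1  ⇒  (a,b)_2 = -1.
v=17: a=17^1·(≡16), b=17^2·(≡13) mod 17; (16|17)=+1, (13|17)=+1; (−1)^{1·2·8}·(+1)^2·(+1)^1 = +1.
v=∞: -98277 < 0 and 248583 > 0  ⇒  (a,b)_∞ = +1.
v=43: a=43^0·(≡21), b=43^1·(≡5) mod 43; (21|43)=+1, (5|43)=-1; (−1)^{0·1·21}·(+1)^1·(-1)^0 = +1.
v=41: a=41^1·(≡22), b=41^1·(≡18) mod 41; (22|41)=-1, (18|41)=+1; (−1)^{1·1·20}·(-1)^1·(+1)^1 = -1.
v=29: a=29^0·(≡4), b=29^2·(≡9) mod 29; (4|29)=+1, (9|29)=+1; (−1)^{0·2·14}·(+1)^2·(+1)^0 = +1.
v=3: a=3^1·(≡1), b=3^-3·(≡1) mod 3; (1|3)=+1, (1|3)=+1; (−1)^{1·-3·1}·(+1)^-3·(+1)^1 = -1.
v=7: a=7^0·(≡3), b=7^2·(≡6) mod 7; (3|7)=-1, (6|7)=-1; (−1)^{0·2·3}·(-1)^2·(-1)^0 = +1.
v=5: a=5^0·(≡3), b=5^-2·(≡3) mod 5; (3|5)=-1, (3|5)=-1; (−1)^{0·-2·2}·(-1)^-2·(-1)^0 = +1.
(-98277, 248583 / ℚ) ramifies at {2, 3, 41, 47}: a division algebra.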